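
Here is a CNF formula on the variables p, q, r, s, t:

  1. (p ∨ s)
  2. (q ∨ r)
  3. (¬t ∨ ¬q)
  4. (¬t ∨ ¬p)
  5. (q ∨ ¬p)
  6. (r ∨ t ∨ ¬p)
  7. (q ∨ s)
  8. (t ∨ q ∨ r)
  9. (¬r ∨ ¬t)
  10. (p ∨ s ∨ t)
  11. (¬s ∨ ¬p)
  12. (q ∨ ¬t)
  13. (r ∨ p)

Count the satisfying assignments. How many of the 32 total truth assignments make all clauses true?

3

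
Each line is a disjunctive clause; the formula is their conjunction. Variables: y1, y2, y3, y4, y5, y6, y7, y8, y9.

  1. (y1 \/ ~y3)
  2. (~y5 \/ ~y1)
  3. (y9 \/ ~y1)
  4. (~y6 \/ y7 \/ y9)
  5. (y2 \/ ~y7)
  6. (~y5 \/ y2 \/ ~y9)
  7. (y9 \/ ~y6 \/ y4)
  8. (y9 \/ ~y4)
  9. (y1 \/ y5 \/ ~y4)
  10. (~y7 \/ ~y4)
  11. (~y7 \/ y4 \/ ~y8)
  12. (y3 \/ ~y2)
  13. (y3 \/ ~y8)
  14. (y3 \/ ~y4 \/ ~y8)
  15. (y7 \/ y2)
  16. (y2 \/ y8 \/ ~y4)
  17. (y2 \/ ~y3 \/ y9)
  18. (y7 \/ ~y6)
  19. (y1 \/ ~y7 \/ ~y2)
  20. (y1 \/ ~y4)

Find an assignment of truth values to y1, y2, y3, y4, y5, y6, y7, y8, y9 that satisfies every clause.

y1 = True, y2 = True, y3 = True, y4 = False, y5 = False, y6 = False, y7 = False, y8 = True, y9 = True

y6 occurs only negated in the remaining clauses — set y6 = False.
Try y1 = True.
  then y5 is forced to False.
  then y9 is forced to True.
Try y2 = True.
  then y3 is forced to True.
For the remaining variables, y4 = False, y7 = False, y8 = True works.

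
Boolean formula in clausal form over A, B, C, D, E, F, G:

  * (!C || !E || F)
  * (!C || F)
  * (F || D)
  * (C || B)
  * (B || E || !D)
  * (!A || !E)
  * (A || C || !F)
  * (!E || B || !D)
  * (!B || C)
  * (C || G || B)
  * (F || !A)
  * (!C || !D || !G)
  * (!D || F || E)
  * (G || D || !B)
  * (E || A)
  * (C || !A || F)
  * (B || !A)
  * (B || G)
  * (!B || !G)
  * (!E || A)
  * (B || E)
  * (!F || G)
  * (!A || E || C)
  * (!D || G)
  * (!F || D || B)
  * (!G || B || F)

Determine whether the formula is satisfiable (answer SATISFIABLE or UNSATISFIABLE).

B = True:
  propagation gives C=True, F=True, G=False; an empty clause results — contradiction.
B = False:
  propagation gives C=True, F=True, A=False, E=True; an empty clause results — contradiction.
Every branch closes, so no satisfying assignment exists.

UNSATISFIABLE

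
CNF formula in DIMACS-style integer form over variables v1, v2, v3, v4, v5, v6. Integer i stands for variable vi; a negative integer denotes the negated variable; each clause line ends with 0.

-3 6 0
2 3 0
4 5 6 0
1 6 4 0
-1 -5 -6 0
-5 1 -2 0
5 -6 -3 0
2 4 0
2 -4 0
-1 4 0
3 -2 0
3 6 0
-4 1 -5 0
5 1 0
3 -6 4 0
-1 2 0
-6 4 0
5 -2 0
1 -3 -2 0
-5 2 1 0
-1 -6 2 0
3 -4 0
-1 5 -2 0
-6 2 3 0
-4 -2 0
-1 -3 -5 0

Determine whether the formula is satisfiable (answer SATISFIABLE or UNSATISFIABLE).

UNSATISFIABLE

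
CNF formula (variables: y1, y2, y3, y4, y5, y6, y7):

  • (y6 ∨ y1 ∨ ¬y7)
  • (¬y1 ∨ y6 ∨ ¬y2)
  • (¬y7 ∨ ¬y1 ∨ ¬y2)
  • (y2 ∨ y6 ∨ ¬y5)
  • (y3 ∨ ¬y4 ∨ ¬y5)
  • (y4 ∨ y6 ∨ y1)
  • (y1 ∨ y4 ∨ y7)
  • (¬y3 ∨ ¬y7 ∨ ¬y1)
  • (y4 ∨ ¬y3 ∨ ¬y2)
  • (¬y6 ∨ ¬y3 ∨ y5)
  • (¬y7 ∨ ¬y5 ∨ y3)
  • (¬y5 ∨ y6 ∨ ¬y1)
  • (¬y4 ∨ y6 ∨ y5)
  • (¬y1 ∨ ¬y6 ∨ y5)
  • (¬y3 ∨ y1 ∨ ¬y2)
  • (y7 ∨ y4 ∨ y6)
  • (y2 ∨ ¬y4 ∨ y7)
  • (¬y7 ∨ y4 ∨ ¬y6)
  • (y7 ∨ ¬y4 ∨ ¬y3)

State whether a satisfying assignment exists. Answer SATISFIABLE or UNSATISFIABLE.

SATISFIABLE

Set y1 = False and propagate.
For the remaining variables, y2 = False, y3 = True, y4 = True, y5 = True, y6 = True, y7 = True works.
So y1=0, y2=0, y3=1, y4=1, y5=1, y6=1, y7=1 is a satisfying assignment.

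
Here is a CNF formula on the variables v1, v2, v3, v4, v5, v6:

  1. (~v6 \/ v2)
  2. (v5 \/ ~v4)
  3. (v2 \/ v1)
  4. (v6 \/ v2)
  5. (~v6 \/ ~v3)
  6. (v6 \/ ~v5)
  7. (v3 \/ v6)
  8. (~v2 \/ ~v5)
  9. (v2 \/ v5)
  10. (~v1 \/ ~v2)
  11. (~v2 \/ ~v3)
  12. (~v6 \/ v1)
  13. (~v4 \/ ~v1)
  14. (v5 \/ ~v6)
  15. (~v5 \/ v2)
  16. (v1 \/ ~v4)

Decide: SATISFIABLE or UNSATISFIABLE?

v2 = True:
  propagation gives v5=False, v4=False, v1=False, v3=False; an empty clause results — contradiction.
v2 = False:
  propagation gives v6=False; an empty clause results — contradiction.
Every branch closes, so no satisfying assignment exists.

UNSATISFIABLE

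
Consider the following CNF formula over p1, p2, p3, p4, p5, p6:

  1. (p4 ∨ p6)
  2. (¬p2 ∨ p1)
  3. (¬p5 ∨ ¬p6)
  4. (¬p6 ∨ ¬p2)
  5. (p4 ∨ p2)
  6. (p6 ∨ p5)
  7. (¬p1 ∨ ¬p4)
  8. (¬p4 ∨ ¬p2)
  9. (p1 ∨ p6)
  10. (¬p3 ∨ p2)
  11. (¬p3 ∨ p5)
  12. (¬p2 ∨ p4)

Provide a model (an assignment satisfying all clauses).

p3 occurs only negated in the remaining clauses — set p3 = False.
Set p1 = False and propagate.
  then p2 is forced to False.
  then p4 is forced to True.
  then p6 is forced to True.
  then p5 is forced to False.
Every clause has at least one true literal under this assignment.

p1=False, p2=False, p3=False, p4=True, p5=False, p6=True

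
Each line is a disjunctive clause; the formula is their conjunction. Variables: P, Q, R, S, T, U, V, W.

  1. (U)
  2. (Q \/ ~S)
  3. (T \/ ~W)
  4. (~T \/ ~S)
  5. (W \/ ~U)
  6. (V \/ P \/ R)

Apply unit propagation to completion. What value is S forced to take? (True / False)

Unit clause (U) sets U = True.
In (W \/ ~U), ~U is now false; W must hold, so W = True.
(T \/ ~W): since W = True, the clause reduces to (T). T = True.
From (~T \/ ~S) and T = True: S = False.

False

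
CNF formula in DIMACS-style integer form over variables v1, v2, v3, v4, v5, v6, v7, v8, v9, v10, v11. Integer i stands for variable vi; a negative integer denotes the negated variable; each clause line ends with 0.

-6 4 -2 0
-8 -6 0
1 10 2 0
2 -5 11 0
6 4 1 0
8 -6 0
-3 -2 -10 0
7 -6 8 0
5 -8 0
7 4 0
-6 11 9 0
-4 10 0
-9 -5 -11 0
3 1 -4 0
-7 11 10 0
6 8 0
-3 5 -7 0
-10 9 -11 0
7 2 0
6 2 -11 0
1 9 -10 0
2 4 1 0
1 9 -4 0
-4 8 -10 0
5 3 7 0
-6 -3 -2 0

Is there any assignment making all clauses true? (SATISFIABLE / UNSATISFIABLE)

v1 occurs only positively in the remaining clauses — set v1 = True.
Branch on v2: take v2 = True.
Try v3 = False.
Set v4 = True and propagate.
  then v10 is forced to True.
  then v8 is forced to True.
  then v6 is forced to False.
  then v5 is forced to True.
For the remaining variables, v7 = False, v9 = True, v11 = False works.
So v1=T, v2=T, v3=F, v4=T, v5=T, v6=F, v7=F, v8=T, v9=T, v10=T, v11=F is a satisfying assignment.

SATISFIABLE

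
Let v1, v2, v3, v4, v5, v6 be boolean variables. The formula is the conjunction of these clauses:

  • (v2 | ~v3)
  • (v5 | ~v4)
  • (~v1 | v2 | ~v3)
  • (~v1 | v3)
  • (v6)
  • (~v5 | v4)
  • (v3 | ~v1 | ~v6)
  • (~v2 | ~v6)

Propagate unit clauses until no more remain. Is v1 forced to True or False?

False

(v6) is a unit clause: v6 = True.
From (~v2 | ~v6) and v6 = True: v2 = False.
From (~v3 | v2) and v2 = False: v3 = False.
From (~v1 | v3) and v3 = False: v1 = False.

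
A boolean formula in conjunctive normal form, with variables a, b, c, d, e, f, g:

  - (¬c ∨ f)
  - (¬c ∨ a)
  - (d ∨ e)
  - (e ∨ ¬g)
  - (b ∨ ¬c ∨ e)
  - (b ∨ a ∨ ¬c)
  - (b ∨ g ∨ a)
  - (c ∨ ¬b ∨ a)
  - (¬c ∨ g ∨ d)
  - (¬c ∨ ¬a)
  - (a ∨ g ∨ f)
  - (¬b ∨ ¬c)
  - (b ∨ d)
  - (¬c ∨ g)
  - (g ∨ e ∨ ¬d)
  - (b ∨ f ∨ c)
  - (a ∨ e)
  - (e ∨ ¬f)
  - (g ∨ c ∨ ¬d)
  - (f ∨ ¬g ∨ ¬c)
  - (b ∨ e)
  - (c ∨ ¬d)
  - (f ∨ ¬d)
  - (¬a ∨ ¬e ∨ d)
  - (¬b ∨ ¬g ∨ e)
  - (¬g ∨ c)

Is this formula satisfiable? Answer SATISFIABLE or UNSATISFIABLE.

c = True:
  propagation gives f=True, a=True; an empty clause results — contradiction.
c = False:
  propagation gives d=False, e=True, b=True, a=True; an empty clause results — contradiction.
Every branch closes, so no satisfying assignment exists.

UNSATISFIABLE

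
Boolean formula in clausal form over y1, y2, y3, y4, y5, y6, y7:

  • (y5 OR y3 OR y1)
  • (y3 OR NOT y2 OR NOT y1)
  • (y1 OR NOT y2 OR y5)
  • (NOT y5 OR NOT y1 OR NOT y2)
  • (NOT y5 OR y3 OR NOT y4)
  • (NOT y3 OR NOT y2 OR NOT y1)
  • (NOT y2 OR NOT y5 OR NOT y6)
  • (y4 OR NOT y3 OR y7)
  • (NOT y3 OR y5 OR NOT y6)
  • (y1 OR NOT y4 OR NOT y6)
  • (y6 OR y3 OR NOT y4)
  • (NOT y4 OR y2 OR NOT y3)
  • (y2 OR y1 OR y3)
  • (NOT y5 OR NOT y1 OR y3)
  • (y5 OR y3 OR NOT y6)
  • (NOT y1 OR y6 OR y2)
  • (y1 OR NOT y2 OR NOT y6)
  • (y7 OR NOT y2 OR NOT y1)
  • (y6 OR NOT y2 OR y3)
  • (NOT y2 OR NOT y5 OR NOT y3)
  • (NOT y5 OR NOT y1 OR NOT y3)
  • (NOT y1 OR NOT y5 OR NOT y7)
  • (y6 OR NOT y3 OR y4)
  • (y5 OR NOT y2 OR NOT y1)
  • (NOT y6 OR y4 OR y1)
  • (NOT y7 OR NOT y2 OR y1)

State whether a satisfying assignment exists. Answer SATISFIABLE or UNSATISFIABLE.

UNSATISFIABLE

y1 = True:
  y3 = True:
    propagation gives y2=False, y4=False, y7=True, y6=True; an empty clause results — contradiction.
  y3 = False:
    propagation gives y2=False, y5=False, y6=False; an empty clause results — contradiction.
y1 = False:
  y3 = True:
    y2 = True:
      propagation gives y5=True; contradiction.
    y2 = False:
      propagation gives y4=False, y7=True, y6=True; contradiction.
  y3 = False:
    propagation gives y5=True, y4=False, y2=True, y6=False; an empty clause results — contradiction.
Every branch closes, so no satisfying assignment exists.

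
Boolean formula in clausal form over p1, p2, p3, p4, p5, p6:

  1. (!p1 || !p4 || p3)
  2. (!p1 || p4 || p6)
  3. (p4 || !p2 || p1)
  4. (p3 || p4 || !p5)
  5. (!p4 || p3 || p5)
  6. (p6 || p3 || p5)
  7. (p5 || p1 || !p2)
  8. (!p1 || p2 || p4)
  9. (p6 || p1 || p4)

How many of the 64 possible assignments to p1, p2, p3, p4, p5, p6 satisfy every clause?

24

Split on p4, then p1.
  p4=T, p1=T: forces p3=T; p2, p5, p6 free → 2^3 = 8.
  p4=T, p1=F: p6 free; 5 ways for (p2,p3,p5) × 2^1 = 10.
  p4=F, p1=T: remaining (p2,p3,p5,p6) ∈ {(T,F,F,T); (T,T,F,T); (T,T,T,T)} — 3.
  p4=F, p1=F: remaining (p2,p3,p5,p6) ∈ {(F,F,F,T); (F,T,F,T); (F,T,T,T)} — 3.
Total: 8 + 10 + 3 + 3 = 24.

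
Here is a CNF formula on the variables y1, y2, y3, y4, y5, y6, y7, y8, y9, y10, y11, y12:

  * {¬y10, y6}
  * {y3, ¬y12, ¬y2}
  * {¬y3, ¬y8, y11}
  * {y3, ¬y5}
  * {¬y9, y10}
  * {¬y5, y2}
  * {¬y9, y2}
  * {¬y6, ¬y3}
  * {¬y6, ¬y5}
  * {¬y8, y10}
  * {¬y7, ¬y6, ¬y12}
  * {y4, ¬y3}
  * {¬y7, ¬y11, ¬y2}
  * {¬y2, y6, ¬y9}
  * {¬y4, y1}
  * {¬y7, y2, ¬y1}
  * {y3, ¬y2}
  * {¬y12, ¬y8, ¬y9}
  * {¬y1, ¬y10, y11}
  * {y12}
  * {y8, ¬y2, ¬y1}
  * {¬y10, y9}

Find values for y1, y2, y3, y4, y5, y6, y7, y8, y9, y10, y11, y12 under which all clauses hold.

y1=False  y2=False  y3=False  y4=False  y5=False  y6=False  y7=True  y8=False  y9=False  y10=False  y11=False  y12=True

Check each clause:
  1. {y6, ¬y10} — ¬y10 is true.
  2. {y3, ¬y2, ¬y12} — ¬y2 is true.
  3. {¬y8, y11, ¬y3} — ¬y8 is true.
  4. {¬y5, y3} — ¬y5 is true.
  5. {y10, ¬y9} — ¬y9 is true.
  6. {y2, ¬y5} — ¬y5 is true.
  7. {y2, ¬y9} — ¬y9 is true.
  8. {¬y6, ¬y3} — ¬y6 is true.
  9. {¬y5, ¬y6} — ¬y6 is true.
  10. {y10, ¬y8} — ¬y8 is true.
  11. {¬y12, ¬y7, ¬y6} — ¬y6 is true.
  12. {y4, ¬y3} — ¬y3 is true.
  13. {¬y2, ¬y7, ¬y11} — ¬y11 is true.
  14. {y6, ¬y9, ¬y2} — ¬y2 is true.
  15. {y1, ¬y4} — ¬y4 is true.
  16. {¬y7, ¬y1, y2} — ¬y1 is true.
  17. {¬y2, y3} — ¬y2 is true.
  18. {¬y12, ¬y9, ¬y8} — ¬y8 is true.
  19. {¬y10, y11, ¬y1} — ¬y1 is true.
  20. {y12} — y12 is true.
  21. {¬y2, ¬y1, y8} — ¬y2 is true.
  22. {¬y10, y9} — ¬y10 is true.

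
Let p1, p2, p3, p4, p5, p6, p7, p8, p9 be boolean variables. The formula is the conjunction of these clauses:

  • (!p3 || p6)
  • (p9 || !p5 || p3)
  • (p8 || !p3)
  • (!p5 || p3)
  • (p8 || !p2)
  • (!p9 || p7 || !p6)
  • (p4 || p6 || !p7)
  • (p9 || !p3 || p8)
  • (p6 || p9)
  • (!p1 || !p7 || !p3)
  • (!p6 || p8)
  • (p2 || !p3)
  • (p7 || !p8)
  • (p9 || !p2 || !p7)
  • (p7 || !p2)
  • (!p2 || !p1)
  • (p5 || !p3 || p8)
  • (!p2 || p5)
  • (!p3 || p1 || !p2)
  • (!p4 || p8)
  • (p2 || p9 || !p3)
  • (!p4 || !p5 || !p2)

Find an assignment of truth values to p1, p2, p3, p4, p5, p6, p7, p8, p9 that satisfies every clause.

p1=False, p2=False, p3=False, p4=True, p5=False, p6=True, p7=True, p8=True, p9=False

Try p1 = False.
For the remaining variables, p2 = False, p3 = False, p4 = True, p5 = False, p6 = True, p7 = True, p8 = True, p9 = False works.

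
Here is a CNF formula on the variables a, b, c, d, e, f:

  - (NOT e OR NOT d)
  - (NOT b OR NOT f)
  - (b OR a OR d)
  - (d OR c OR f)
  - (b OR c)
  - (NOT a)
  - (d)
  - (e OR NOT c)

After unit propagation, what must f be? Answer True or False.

(NOT a) stands alone — a = False.
(d) stands alone — d = True.
(NOT d OR NOT e): since d = True, the clause reduces to (NOT e). e = False.
(e OR NOT c): since e = False, the clause reduces to (NOT c). c = False.
From (b OR c) and c = False: b = True.
From (NOT f OR NOT b) and b = True: f = False.

False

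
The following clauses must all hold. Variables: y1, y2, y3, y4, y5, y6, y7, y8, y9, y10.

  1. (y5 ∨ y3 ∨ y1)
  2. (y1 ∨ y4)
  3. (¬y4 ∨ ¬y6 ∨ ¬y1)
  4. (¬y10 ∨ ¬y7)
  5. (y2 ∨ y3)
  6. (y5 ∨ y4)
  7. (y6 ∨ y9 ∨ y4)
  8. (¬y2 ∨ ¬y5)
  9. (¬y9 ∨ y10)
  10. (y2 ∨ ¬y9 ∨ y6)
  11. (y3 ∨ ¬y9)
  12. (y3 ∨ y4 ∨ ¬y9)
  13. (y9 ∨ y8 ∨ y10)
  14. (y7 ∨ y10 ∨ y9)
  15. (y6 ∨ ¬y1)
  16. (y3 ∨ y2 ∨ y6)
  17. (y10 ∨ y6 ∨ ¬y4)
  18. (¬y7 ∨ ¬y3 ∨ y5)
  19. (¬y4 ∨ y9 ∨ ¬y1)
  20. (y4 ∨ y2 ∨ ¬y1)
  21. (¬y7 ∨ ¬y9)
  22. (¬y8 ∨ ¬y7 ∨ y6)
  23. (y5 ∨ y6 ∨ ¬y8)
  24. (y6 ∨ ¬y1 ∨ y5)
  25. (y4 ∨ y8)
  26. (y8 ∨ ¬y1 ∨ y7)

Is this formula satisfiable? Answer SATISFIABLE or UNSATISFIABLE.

SATISFIABLE

Branch on y1: take y1 = False.
  then y4 is forced to True.
For the remaining variables, y2 = False, y3 = True, y5 = False, y6 = True, y7 = False, y8 = True, y9 = False, y10 = True works.
So y1=F, y2=F, y3=T, y4=T, y5=F, y6=T, y7=F, y8=T, y9=F, y10=T is a satisfying assignment.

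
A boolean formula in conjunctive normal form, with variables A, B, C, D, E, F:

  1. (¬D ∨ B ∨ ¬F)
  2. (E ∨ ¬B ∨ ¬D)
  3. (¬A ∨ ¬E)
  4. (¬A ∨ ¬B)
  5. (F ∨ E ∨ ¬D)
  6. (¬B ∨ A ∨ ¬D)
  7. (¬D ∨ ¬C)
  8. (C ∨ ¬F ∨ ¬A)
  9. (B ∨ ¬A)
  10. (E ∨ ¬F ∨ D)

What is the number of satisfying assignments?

13

Case analysis on D and A:
  D=1, A=1: a clause becomes empty — 0.
  D=1, A=0: remaining (B,C,E,F) ∈ {(0,0,1,0)} — 1.
  D=0, A=1: a clause becomes empty — 0.
  D=0, A=0: B, C free; 3 ways for (E,F) × 2^2 = 12.
Total: 0 + 1 + 0 + 12 = 13.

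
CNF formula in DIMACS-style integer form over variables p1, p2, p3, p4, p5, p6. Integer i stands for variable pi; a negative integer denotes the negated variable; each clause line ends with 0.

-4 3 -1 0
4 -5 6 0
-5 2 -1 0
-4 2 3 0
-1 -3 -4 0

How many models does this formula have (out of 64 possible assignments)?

Split on p4, then p1.
  p4=1, p1=1: a clause becomes empty — 0.
  p4=1, p1=0: p5, p6 free; 3 ways for (p2,p3) × 2^2 = 12.
  p4=0, p1=1: p3 free; 5 ways for (p2,p5,p6) × 2^1 = 10.
  p4=0, p1=0: p2, p3 free; 3 ways for (p5,p6) × 2^2 = 12.
Total: 0 + 12 + 10 + 12 = 34.

34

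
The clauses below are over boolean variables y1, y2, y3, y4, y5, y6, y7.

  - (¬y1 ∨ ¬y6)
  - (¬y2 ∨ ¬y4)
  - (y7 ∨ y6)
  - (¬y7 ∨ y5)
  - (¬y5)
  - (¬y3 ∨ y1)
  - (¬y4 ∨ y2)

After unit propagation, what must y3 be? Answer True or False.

False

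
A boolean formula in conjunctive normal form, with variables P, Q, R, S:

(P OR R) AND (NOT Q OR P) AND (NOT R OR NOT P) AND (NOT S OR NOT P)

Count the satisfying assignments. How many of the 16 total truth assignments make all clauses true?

4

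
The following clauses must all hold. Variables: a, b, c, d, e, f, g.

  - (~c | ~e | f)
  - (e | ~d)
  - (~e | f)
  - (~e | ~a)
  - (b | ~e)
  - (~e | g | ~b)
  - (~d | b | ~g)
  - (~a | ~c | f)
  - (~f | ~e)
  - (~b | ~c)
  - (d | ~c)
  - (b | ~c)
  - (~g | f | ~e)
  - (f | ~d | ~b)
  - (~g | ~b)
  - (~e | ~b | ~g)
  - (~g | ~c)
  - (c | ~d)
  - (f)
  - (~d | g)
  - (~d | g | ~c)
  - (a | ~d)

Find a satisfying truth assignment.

a=1, b=0, c=0, d=0, e=0, f=1, g=1

The clause (f) is unit: f must be True.
Unit propagation: (~e) forces e = False.
The clause (~d) is unit: d must be False.
Unit propagation: (~c) forces c = False.
b occurs only negated in the remaining clauses — set b = False.
a, g are now unconstrained; take a = True, g = True.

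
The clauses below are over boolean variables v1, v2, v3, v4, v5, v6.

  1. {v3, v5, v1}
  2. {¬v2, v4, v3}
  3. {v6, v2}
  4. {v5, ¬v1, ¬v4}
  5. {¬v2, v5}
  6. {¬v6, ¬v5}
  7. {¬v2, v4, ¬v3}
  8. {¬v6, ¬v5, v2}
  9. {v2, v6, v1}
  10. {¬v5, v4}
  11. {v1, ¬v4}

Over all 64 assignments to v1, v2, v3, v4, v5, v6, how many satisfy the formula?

5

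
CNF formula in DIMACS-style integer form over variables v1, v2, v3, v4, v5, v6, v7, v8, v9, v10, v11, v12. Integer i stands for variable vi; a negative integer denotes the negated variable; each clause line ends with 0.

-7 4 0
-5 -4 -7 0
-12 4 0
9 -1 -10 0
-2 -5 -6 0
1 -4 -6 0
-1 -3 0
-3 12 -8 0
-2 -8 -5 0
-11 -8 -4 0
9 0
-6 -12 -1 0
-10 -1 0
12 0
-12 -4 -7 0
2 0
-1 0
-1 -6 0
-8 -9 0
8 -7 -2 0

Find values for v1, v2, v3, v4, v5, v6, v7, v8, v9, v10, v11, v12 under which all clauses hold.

v1=F, v2=T, v3=F, v4=T, v5=T, v6=F, v7=F, v8=F, v9=T, v10=T, v11=F, v12=T

(v9) is a unit clause, so v9 = True.
Unit propagation: (v12) forces v12 = True.
Unit propagation: (v4) forces v4 = True.
Unit propagation: (~v7) forces v7 = False.
(v2) is a unit clause, so v2 = True.
(~v1) is a unit clause, so v1 = False.
(~v6) is a unit clause, so v6 = False.
Unit propagation: (~v8) forces v8 = False.
v3, v5, v10, v11 are now unconstrained; take v3 = False, v5 = True, v10 = True, v11 = False.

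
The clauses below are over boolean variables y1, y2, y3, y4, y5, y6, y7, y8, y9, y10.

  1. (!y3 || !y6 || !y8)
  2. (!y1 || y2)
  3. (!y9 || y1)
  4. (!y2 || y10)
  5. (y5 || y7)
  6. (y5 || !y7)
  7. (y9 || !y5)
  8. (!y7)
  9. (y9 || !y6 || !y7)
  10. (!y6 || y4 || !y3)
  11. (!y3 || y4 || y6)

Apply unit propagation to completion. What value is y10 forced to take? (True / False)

True

Unit clause (!y7) sets y7 = False.
In (y7 || y5), y7 is now false; y5 must hold, so y5 = True.
From (!y5 || y9) and y5 = True: y9 = True.
(!y9 || y1) with y9 = True leaves only y1, so y1 = True.
In (!y1 || y2), !y1 is now false; y2 must hold, so y2 = True.
In (y10 || !y2), !y2 is now false; y10 must hold, so y10 = True.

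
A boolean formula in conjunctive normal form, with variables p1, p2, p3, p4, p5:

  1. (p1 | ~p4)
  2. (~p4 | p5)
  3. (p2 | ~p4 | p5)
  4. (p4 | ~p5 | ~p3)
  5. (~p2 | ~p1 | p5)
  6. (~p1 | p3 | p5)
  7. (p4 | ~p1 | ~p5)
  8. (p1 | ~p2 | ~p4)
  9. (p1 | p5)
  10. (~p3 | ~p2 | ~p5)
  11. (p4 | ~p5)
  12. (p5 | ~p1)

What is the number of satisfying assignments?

3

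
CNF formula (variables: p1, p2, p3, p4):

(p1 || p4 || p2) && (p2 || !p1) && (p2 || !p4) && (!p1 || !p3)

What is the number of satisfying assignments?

6

The models are:
  p1=0 p2=1 p3=0 p4=0
  p1=0 p2=1 p3=0 p4=1
  p1=0 p2=1 p3=1 p4=0
  p1=0 p2=1 p3=1 p4=1
  p1=1 p2=1 p3=0 p4=0
  p1=1 p2=1 p3=0 p4=1
Count: 6.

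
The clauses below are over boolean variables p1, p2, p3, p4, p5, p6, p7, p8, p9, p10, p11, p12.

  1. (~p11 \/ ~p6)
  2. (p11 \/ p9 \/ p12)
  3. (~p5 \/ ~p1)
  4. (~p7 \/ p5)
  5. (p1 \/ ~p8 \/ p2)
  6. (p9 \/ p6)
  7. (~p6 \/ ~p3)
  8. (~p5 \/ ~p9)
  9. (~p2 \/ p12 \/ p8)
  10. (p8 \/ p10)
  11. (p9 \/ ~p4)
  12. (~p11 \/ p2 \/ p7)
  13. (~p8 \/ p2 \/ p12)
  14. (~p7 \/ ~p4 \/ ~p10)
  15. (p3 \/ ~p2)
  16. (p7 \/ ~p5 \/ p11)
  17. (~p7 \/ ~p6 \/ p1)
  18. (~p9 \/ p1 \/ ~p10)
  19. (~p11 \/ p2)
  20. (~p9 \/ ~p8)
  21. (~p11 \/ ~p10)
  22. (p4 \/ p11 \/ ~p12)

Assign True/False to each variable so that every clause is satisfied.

p1 = T, p2 = F, p3 = F, p4 = T, p5 = F, p6 = F, p7 = F, p8 = F, p9 = T, p10 = T, p11 = F, p12 = F

Check each clause:
  1. (~p11 \/ ~p6) — ~p6 is true.
  2. (p11 \/ p9 \/ p12) — p9 is true.
  3. (~p1 \/ ~p5) — ~p5 is true.
  4. (~p7 \/ p5) — ~p7 is true.
  5. (p2 \/ ~p8 \/ p1) — ~p8 is true.
  6. (p9 \/ p6) — p9 is true.
  7. (~p6 \/ ~p3) — ~p6 is true.
  8. (~p9 \/ ~p5) — ~p5 is true.
  9. (p12 \/ p8 \/ ~p2) — ~p2 is true.
  10. (p8 \/ p10) — p10 is true.
  11. (~p4 \/ p9) — p9 is true.
  12. (~p11 \/ p2 \/ p7) — ~p11 is true.
  13. (p12 \/ ~p8 \/ p2) — ~p8 is true.
  14. (~p7 \/ ~p4 \/ ~p10) — ~p7 is true.
  15. (~p2 \/ p3) — ~p2 is true.
  16. (p7 \/ p11 \/ ~p5) — ~p5 is true.
  17. (~p7 \/ p1 \/ ~p6) — ~p7 is true.
  18. (~p10 \/ ~p9 \/ p1) — p1 is true.
  19. (~p11 \/ p2) — ~p11 is true.
  20. (~p8 \/ ~p9) — ~p8 is true.
  21. (~p11 \/ ~p10) — ~p11 is true.
  22. (p11 \/ p4 \/ ~p12) — ~p12 is true.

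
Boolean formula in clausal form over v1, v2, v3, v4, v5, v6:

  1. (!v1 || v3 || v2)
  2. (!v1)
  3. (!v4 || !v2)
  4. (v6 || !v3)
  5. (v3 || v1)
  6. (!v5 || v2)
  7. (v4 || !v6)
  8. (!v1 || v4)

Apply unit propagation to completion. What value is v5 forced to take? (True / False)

(!v1) is a unit clause: v1 = False.
(v3 || v1) with v1 = False leaves only v3, so v3 = True.
From (v6 || !v3) and v3 = True: v6 = True.
In (v4 || !v6), !v6 is now false; v4 must hold, so v4 = True.
(!v4 || !v2): since v4 = True, the clause reduces to (!v2). v2 = False.
(v2 || !v5): since v2 = False, the clause reduces to (!v5). v5 = False.

False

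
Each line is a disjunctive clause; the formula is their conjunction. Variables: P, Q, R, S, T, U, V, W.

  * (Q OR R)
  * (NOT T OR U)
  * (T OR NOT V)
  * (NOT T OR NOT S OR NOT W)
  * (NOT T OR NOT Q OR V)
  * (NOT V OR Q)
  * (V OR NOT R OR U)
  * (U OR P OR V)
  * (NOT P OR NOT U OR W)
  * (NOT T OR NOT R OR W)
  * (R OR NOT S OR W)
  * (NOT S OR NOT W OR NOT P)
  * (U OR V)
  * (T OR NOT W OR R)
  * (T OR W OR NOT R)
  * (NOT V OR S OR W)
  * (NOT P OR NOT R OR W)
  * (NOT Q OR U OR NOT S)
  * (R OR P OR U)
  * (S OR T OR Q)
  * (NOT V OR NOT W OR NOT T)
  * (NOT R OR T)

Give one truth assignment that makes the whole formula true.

P = F  Q = F  R = T  S = F  T = T  U = T  V = F  W = T

Check each clause:
  1. (Q OR R) — R is true.
  2. (NOT T OR U) — U is true.
  3. (NOT V OR T) — NOT V is true.
  4. (NOT S OR NOT T OR NOT W) — NOT S is true.
  5. (NOT T OR V OR NOT Q) — NOT Q is true.
  6. (NOT V OR Q) — NOT V is true.
  7. (NOT R OR U OR V) — U is true.
  8. (P OR U OR V) — U is true.
  9. (NOT P OR NOT U OR W) — W is true.
  10. (NOT R OR W OR NOT T) — W is true.
  11. (W OR R OR NOT S) — W is true.
  12. (NOT W OR NOT S OR NOT P) — NOT S is true.
  13. (U OR V) — U is true.
  14. (T OR R OR NOT W) — R is true.
  15. (NOT R OR T OR W) — W is true.
  16. (W OR S OR NOT V) — W is true.
  17. (NOT R OR NOT P OR W) — W is true.
  18. (NOT S OR NOT Q OR U) — NOT S is true.
  19. (U OR R OR P) — R is true.
  20. (Q OR S OR T) — T is true.
  21. (NOT V OR NOT W OR NOT T) — NOT V is true.
  22. (NOT R OR T) — T is true.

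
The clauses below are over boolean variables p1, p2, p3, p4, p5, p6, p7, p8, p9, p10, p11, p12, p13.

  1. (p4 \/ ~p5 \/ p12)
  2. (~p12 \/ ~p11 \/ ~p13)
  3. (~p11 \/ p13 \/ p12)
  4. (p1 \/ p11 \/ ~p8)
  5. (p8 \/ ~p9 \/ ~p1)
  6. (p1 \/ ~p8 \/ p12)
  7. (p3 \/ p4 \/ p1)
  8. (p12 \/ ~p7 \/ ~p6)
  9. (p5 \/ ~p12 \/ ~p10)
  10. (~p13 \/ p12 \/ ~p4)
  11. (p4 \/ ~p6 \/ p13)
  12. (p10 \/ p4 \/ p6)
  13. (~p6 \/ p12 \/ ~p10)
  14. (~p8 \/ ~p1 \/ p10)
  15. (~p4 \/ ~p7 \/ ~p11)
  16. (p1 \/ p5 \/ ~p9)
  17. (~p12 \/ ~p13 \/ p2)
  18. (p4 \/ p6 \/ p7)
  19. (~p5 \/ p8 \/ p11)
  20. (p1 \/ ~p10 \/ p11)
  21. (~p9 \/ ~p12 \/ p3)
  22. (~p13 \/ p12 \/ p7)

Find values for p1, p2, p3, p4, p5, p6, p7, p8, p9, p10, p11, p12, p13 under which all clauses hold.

Pure literal: p3 appears only positively; assign p3 = True.
Pure literal: p9 appears only negated; assign p9 = False.
Branch on p1: take p1 = True.
Branch on p2: take p2 = False.
For the remaining variables, p4 = True, p5 = True, p6 = True, p7 = False, p8 = False, p10 = False, p11 = True, p12 = True, p13 = False works.

p1=True, p2=False, p3=True, p4=True, p5=True, p6=True, p7=False, p8=False, p9=False, p10=False, p11=True, p12=True, p13=False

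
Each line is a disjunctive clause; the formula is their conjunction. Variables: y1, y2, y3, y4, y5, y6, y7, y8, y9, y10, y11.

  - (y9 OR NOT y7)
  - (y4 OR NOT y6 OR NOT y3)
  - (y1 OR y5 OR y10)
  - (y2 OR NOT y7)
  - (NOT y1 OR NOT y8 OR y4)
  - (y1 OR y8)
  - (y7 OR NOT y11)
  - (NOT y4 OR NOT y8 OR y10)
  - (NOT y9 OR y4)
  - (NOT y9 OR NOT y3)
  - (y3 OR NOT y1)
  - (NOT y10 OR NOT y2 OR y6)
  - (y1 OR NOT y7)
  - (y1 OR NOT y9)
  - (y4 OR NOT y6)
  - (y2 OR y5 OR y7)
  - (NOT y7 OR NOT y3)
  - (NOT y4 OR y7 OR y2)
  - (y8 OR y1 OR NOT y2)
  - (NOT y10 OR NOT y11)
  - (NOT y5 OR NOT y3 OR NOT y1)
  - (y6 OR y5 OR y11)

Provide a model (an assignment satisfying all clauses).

y1=False, y2=True, y3=False, y4=True, y5=False, y6=True, y7=False, y8=True, y9=False, y10=True, y11=False

Branch on y1: take y1 = False.
  then y8 is forced to True.
  then y7 is forced to False.
  then y11 is forced to False.
  then y9 is forced to False.
Try y2 = True.
Try y3 = False.
For the remaining variables, y4 = True, y5 = False, y6 = True, y10 = True works.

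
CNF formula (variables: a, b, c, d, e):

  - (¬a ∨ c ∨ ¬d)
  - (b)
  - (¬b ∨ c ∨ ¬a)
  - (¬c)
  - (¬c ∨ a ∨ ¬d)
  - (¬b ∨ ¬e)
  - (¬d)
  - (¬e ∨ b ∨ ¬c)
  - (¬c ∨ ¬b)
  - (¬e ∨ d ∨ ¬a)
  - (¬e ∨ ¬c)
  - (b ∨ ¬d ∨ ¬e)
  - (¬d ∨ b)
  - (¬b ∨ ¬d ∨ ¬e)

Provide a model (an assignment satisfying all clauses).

a=F, b=T, c=F, d=F, e=F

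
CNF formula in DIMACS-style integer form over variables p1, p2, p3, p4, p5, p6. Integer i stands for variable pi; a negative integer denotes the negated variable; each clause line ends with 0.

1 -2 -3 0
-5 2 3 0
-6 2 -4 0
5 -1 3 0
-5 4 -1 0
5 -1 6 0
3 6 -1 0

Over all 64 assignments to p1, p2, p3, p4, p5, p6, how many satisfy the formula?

Case analysis on p1 and p3:
  p1=1, p3=1: 6 of the 16 assignments to (p2,p4,p5,p6) work.
  p1=1, p3=0: remaining (p2,p4,p5,p6) ∈ {(1,1,1,1)} — 1.
  p1=0, p3=1: p5 free; 3 ways for (p2,p4,p6) × 2^1 = 6.
  p1=0, p3=0: 11 of the 16 assignments to (p2,p4,p5,p6) work.
Total: 6 + 1 + 6 + 11 = 24.

24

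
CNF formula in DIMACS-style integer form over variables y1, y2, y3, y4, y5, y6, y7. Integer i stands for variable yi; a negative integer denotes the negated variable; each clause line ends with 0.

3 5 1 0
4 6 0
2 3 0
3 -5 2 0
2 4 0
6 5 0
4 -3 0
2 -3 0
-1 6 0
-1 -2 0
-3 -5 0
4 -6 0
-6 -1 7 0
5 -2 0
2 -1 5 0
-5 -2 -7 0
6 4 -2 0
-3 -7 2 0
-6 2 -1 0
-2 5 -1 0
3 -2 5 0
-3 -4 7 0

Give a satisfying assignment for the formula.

y1=0, y2=1, y3=0, y4=1, y5=1, y6=1, y7=0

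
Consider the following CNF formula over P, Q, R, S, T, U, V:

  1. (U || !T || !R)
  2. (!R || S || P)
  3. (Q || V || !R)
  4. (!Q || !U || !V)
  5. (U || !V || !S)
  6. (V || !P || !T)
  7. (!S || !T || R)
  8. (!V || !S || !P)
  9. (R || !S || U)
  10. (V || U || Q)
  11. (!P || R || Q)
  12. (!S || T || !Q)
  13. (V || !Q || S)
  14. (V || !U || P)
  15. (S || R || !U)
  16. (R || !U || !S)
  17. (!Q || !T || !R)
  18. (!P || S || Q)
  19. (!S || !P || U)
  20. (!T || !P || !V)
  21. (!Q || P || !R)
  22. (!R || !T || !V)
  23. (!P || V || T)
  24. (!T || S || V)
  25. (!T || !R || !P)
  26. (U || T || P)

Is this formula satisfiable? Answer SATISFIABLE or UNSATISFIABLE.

Try P = False.
Set Q = False and propagate.
For the remaining variables, R = True, S = True, T = False, U = True, V = True works.
So P=F, Q=F, R=T, S=T, T=F, U=T, V=T is a satisfying assignment.

SATISFIABLE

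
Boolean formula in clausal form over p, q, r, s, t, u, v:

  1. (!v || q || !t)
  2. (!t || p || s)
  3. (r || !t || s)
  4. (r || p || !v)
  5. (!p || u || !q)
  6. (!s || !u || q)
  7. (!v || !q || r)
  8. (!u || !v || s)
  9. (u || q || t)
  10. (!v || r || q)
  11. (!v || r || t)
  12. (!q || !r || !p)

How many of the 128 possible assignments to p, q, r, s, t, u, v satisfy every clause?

30

Split on q, then r.
  q=1, r=1: 11 of the 32 assignments to (p,s,t,u,v) work.
  q=1, r=0: 9 of the 32 assignments to (p,s,t,u,v) work.
  q=0, r=1: 6 of the 32 assignments to (p,s,t,u,v) work.
  q=0, r=0: remaining (p,s,t,u,v) ∈ {(0,0,0,1,0); (0,1,1,0,0); (1,0,0,1,0); (1,1,1,0,0)} — 4.
Total: 11 + 9 + 6 + 4 = 30.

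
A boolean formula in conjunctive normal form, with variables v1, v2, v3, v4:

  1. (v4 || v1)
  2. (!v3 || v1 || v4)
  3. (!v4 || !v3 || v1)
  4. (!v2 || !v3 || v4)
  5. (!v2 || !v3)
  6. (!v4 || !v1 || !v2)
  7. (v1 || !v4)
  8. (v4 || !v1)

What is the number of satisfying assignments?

The models are:
  v1=1 v2=0 v3=0 v4=1
  v1=1 v2=0 v3=1 v4=1
Count: 2.

2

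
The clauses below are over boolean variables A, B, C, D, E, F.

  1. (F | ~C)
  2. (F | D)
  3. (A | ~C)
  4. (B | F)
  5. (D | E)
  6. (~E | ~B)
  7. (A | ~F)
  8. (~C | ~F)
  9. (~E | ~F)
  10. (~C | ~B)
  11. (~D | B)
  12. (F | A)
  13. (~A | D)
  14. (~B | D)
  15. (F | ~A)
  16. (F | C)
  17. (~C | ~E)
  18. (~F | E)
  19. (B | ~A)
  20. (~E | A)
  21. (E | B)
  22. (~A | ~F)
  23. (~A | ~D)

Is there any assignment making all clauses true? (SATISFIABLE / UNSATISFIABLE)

F = True:
  propagation gives A=True; an empty clause results — contradiction.
F = False:
  propagation gives C=False; an empty clause results — contradiction.
Every branch closes, so no satisfying assignment exists.

UNSATISFIABLE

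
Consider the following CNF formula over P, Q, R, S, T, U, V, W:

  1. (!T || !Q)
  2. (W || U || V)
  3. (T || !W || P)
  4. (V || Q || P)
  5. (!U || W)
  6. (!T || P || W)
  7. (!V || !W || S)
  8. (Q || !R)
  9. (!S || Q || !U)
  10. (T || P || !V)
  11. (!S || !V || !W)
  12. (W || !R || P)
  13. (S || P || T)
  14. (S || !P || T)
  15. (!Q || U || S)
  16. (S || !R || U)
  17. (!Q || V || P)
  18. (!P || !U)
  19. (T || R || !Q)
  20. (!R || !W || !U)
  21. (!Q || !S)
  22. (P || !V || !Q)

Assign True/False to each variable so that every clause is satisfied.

Set P = True and propagate.
  then U is forced to False.
The remaining clauses are satisfied by Q = False, R = False, S = True, T = True, V = False, W = True.

P=1, Q=0, R=0, S=1, T=1, U=0, V=0, W=1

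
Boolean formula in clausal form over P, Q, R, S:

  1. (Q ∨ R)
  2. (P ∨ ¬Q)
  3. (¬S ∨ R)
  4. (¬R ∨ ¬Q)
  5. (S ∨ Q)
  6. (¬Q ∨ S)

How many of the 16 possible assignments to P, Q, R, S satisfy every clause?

The models are:
  P=F Q=F R=T S=T
  P=T Q=F R=T S=T
Count: 2.

2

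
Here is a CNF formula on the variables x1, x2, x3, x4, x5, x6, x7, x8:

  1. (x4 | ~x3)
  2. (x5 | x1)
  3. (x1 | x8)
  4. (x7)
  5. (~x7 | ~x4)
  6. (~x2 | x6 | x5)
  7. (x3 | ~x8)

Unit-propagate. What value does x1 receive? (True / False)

(x7) is a unit clause: x7 = True.
(~x7 | ~x4) with x7 = True leaves only ~x4, so x4 = False.
From (~x3 | x4) and x4 = False: x3 = False.
In (~x8 | x3), x3 is now false; ~x8 must hold, so x8 = False.
(x8 | x1) with x8 = False leaves only x1, so x1 = True.

True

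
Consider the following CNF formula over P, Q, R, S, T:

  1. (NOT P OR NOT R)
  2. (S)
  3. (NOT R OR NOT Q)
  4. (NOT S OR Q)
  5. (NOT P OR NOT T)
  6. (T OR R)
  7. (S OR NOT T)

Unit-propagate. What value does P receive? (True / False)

Unit clause (S) sets S = True.
In (Q OR NOT S), NOT S is now false; Q must hold, so Q = True.
(NOT R OR NOT Q): since Q = True, the clause reduces to (NOT R). R = False.
In (T OR R), R is now false; T must hold, so T = True.
(NOT P OR NOT T) with T = True leaves only NOT P, so P = False.

False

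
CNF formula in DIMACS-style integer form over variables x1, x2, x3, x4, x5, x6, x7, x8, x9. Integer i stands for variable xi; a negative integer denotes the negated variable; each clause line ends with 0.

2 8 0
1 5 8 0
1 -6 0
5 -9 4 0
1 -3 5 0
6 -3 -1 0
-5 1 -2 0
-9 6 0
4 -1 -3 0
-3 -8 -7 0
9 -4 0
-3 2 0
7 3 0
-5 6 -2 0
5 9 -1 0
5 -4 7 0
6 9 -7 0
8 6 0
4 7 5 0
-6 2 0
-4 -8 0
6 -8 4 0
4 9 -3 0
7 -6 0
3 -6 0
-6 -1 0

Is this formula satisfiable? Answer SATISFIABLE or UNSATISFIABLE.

x6 = True:
  propagation gives x1=True; an empty clause results — contradiction.
x6 = False:
  propagation gives x9=False, x4=False, x7=False, x3=True; an empty clause results — contradiction.
Every branch closes, so no satisfying assignment exists.

UNSATISFIABLE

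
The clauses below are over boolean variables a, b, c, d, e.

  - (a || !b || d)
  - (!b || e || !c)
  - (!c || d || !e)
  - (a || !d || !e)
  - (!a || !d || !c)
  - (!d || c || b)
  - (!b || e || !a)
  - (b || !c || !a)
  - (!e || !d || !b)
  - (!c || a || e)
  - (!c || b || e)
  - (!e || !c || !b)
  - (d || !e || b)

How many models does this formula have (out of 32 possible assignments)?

The models are:
  a=F b=F c=F d=F e=F
  a=F b=T c=F d=T e=F
  a=T b=F c=F d=F e=F
  a=T b=T c=F d=F e=T
That's 4 in total.

4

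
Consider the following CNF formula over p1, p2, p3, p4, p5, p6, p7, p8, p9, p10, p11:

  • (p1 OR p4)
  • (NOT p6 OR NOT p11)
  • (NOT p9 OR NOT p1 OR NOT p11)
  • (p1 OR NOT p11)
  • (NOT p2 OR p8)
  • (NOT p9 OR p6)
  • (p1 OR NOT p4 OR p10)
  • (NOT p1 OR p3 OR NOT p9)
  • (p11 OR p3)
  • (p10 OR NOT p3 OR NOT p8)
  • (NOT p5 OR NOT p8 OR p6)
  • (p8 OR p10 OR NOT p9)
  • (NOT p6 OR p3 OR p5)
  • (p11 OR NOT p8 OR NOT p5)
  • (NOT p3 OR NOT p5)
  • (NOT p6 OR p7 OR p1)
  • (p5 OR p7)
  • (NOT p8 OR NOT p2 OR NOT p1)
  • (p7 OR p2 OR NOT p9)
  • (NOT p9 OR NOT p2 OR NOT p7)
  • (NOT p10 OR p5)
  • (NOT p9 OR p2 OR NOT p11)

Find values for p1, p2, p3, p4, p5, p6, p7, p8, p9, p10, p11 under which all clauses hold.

p9 occurs only negated in the remaining clauses — set p9 = False.
Set p1 = True and propagate.
For the remaining variables, p2 = False, p3 = True, p4 = False, p5 = False, p6 = False, p7 = True, p8 = False, p10 = False, p11 = True works.

p1 = 1, p2 = 0, p3 = 1, p4 = 0, p5 = 0, p6 = 0, p7 = 1, p8 = 0, p9 = 0, p10 = 0, p11 = 1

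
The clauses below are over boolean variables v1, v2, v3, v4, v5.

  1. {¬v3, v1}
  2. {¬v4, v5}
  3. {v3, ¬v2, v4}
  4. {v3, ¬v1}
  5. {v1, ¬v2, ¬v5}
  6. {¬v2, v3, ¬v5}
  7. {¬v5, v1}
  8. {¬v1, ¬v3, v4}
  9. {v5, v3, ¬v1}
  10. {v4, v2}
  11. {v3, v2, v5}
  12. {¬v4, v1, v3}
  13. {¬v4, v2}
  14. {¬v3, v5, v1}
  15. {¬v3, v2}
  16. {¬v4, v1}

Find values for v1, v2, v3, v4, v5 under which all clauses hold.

v1=T  v2=T  v3=T  v4=T  v5=T

Try v1 = True.
  then v3 is forced to True.
  then v4 is forced to True.
  then v5 is forced to True.
  then v2 is forced to True.
Every clause has at least one true literal under this assignment.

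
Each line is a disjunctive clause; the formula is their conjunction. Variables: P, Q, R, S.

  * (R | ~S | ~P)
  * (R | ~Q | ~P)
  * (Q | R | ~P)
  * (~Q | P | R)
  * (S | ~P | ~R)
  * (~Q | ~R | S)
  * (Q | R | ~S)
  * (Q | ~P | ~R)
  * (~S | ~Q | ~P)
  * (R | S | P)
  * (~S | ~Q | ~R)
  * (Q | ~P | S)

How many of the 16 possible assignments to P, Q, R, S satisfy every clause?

2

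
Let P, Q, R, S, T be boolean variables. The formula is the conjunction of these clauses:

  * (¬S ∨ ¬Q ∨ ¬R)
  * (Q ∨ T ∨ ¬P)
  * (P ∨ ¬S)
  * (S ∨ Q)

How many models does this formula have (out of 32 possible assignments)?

12

Case analysis on Q and S:
  Q=1, S=1: remaining (P,R,T) ∈ {(1,0,0); (1,0,1)} — 2.
  Q=1, S=0: P, R, T free → 2^3 = 8.
  Q=0, S=1: remaining (P,R,T) ∈ {(1,0,1); (1,1,1)} — 2.
  Q=0, S=0: a clause becomes empty — 0.
Total: 2 + 8 + 2 + 0 = 12.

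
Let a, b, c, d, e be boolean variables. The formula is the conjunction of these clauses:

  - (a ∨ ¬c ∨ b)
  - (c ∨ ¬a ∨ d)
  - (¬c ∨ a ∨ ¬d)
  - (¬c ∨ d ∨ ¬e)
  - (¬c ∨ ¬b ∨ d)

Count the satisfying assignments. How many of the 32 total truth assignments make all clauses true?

17

Split on c, then d.
  c=T, d=T: remaining (a,b,e) ∈ {(T,F,F); (T,F,T); (T,T,F); (T,T,T)} — 4.
  c=T, d=F: remaining (a,b,e) ∈ {(T,F,F)} — 1.
  c=F, d=T: a, b, e free → 2^3 = 8.
  c=F, d=F: remaining (a,b,e) ∈ {(F,F,F); (F,F,T); (F,T,F); (F,T,T)} — 4.
Total: 4 + 1 + 8 + 4 = 17.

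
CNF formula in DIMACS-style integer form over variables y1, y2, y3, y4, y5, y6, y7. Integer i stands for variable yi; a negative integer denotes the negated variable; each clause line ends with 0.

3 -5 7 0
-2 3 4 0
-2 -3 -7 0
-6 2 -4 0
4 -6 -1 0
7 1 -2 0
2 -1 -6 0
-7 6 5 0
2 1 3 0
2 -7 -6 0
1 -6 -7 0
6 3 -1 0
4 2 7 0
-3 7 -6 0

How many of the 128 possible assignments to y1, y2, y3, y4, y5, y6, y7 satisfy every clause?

16

Case analysis on y2 and y6:
  y2=T, y6=T: remaining (y1,y3,y4,y5,y7) ∈ {(T,F,T,F,F); (T,F,T,F,T); (T,F,T,T,T)} — 3.
  y2=T, y6=F: 5 of the 32 assignments to (y1,y3,y4,y5,y7) work.
  y2=F, y6=T: a clause becomes empty — 0.
  y2=F, y6=F: y1 free; 4 ways for (y3,y4,y5,y7) × 2^1 = 8.
Total: 3 + 5 + 0 + 8 = 16.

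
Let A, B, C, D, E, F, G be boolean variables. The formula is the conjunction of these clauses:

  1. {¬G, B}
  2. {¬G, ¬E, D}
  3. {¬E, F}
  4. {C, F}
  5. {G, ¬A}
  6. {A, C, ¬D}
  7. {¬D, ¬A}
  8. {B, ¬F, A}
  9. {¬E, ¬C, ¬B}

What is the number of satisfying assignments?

16

Split on A, then B.
  A=T, B=T: remaining (C,D,E,F,G) ∈ {(F,F,F,T,T); (T,F,F,F,T); (T,F,F,T,T)} — 3.
  A=T, B=F: a clause becomes empty — 0.
  A=F, B=T: 11 of the 32 assignments to (C,D,E,F,G) work.
  A=F, B=F: remaining (C,D,E,F,G) ∈ {(T,F,F,F,F); (T,T,F,F,F)} — 2.
Total: 3 + 0 + 11 + 2 = 16.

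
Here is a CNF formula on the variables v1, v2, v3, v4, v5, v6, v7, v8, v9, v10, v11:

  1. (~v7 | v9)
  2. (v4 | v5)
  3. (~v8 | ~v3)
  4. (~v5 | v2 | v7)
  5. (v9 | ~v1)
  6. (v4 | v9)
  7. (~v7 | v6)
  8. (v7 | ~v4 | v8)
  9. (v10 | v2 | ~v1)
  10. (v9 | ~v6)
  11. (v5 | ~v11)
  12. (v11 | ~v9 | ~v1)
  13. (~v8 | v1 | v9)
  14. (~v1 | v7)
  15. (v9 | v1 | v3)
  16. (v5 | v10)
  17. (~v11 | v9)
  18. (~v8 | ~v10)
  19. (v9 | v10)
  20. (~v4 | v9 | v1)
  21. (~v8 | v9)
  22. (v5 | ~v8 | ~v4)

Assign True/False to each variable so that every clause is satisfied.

v1 = F, v2 = F, v3 = F, v4 = F, v5 = T, v6 = T, v7 = T, v8 = F, v9 = T, v10 = T, v11 = T

Check each clause:
  1. (~v7 | v9) — v9 is true.
  2. (v4 | v5) — v5 is true.
  3. (~v3 | ~v8) — ~v8 is true.
  4. (~v5 | v7 | v2) — v7 is true.
  5. (v9 | ~v1) — v9 is true.
  6. (v9 | v4) — v9 is true.
  7. (~v7 | v6) — v6 is true.
  8. (v7 | v8 | ~v4) — ~v4 is true.
  9. (v10 | v2 | ~v1) — v10 is true.
  10. (~v6 | v9) — v9 is true.
  11. (~v11 | v5) — v5 is true.
  12. (~v1 | ~v9 | v11) — v11 is true.
  13. (~v8 | v1 | v9) — ~v8 is true.
  14. (v7 | ~v1) — ~v1 is true.
  15. (v9 | v3 | v1) — v9 is true.
  16. (v10 | v5) — v10 is true.
  17. (~v11 | v9) — v9 is true.
  18. (~v10 | ~v8) — ~v8 is true.
  19. (v10 | v9) — v9 is true.
  20. (v1 | v9 | ~v4) — ~v4 is true.
  21. (v9 | ~v8) — ~v8 is true.
  22. (~v8 | ~v4 | v5) — ~v8 is true.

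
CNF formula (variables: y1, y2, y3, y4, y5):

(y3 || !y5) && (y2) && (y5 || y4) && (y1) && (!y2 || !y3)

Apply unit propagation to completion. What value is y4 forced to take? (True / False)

(y2) stands alone — y2 = True.
(y1) stands alone — y1 = True.
(!y3 || !y2) with y2 = True leaves only !y3, so y3 = False.
In (y3 || !y5), y3 is now false; !y5 must hold, so y5 = False.
(y5 || y4) with y5 = False leaves only y4, so y4 = True.

True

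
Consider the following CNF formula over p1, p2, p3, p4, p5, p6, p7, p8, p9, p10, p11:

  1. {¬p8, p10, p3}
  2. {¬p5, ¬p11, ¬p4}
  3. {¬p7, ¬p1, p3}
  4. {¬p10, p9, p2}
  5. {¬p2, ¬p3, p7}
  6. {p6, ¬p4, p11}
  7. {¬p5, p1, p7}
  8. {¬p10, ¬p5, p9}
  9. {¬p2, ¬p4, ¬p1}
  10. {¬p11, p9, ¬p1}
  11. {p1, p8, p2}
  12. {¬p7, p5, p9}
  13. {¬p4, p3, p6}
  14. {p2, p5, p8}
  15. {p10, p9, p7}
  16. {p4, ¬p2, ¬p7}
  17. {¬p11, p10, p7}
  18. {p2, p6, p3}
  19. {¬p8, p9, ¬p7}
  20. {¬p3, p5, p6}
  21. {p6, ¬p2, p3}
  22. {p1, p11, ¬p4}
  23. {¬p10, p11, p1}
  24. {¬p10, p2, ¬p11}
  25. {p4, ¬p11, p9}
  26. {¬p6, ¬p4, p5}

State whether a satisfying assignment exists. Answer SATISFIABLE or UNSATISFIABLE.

SATISFIABLE

Pure literal: p9 appears only positively; assign p9 = True.
Set p1 = True and propagate.
Set p2 = False and propagate.
Try p3 = True.
For the remaining variables, p4 = False, p5 = True, p6 = False, p7 = False, p8 = False, p10 = True, p11 = False works.
So p1=T  p2=F  p3=T  p4=F  p5=T  p6=F  p7=F  p8=F  p9=T  p10=T  p11=F is a satisfying assignment.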